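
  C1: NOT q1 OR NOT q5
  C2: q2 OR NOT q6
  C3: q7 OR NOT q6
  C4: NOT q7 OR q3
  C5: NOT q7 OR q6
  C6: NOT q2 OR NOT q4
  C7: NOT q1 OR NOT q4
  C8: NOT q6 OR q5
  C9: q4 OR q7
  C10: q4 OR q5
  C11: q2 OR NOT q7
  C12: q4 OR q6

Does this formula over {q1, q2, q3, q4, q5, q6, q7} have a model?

Branch on q1: set q1 = false.
Branch on q2: set q2 = true.
(NOT q4) alone gives q4 = false.
(q7) alone gives q7 = true.
(q3) alone gives q3 = true.
(q6) alone gives q6 = true.
(q5) alone gives q5 = true.
This assignment satisfies each clause.
A satisfying assignment: q1 ↦ false; q2 ↦ true; q3 ↦ true; q4 ↦ false; q5 ↦ true; q6 ↦ true; q7 ↦ true.

Yes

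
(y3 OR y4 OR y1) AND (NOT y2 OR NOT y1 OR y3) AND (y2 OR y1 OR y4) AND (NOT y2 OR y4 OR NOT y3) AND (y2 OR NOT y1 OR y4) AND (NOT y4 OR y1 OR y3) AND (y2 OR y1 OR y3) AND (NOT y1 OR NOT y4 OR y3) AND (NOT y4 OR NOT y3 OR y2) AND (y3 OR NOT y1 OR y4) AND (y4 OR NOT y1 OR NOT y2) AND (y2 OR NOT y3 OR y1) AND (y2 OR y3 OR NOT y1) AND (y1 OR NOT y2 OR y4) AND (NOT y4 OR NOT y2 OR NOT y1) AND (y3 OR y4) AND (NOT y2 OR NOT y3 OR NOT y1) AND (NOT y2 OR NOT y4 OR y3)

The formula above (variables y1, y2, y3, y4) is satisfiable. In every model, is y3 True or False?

Suppose y3 = false.
(y4) alone gives y4 = true.
(y1) alone gives y1 = true.
But (NOT y1) is also a unit clause — contradiction.
So every satisfying assignment has y3 = True.

True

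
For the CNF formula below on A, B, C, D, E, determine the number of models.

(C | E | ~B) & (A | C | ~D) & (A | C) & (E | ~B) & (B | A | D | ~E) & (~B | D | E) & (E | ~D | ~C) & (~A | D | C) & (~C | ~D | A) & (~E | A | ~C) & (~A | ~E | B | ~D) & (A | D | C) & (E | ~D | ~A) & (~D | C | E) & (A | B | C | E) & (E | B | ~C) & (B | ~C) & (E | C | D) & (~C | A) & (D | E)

There are 2^5 = 32 truth assignments over (A, B, C, D, E).
Split on A. With A = 1, the clauses containing A are satisfied and ~A drops from the rest; 3 of the 2^4 = 16 assignments to the other variables satisfy what remains.
With A = 0, by the same count on the reduced clause set, 0 assignments work.
(One model: A=T, B=T, C=F, D=T, E=T.)
Total: 3 + 0 = 3.

3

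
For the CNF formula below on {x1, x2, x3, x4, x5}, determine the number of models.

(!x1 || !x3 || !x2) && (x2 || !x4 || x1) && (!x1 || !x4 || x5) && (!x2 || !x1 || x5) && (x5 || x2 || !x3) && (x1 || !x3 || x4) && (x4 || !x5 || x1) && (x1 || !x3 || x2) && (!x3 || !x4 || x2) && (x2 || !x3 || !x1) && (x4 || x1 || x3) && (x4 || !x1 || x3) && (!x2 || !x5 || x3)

There are 2^5 = 32 truth assignments over (x1, x2, x3, x4, x5).
Split on x2. With x2 = true, the clauses containing x2 are satisfied and !x2 drops from the rest; 3 of the 2^4 = 16 assignments to the other variables satisfy what remains.
With x2 = false, by the same count on the reduced clause set, 1 assignment works.
Total: 3 + 1 = 4.

4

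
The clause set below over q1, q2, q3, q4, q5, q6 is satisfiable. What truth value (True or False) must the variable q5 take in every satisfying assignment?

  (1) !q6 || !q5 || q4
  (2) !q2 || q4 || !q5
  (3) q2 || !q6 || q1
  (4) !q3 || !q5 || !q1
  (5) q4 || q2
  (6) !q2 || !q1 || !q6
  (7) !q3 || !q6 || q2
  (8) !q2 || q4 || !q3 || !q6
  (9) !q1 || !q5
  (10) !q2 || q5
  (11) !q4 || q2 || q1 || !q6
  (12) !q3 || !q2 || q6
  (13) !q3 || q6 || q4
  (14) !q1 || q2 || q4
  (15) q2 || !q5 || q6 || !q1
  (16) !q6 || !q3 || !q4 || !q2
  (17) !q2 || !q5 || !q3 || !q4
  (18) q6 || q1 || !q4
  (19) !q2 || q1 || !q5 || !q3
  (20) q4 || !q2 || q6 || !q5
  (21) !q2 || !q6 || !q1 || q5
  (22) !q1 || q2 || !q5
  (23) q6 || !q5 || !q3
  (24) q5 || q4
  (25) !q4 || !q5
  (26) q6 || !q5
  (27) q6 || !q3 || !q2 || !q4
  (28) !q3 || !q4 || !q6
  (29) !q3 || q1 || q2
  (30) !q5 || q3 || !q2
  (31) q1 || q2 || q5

False

Suppose q5 = true.
(!q1) alone gives q1 = false.
(!q4) alone gives q4 = false.
(!q6) alone gives q6 = false.
Now (q6) is unsatisfied and unit — conflict.
So every satisfying assignment has q5 = False.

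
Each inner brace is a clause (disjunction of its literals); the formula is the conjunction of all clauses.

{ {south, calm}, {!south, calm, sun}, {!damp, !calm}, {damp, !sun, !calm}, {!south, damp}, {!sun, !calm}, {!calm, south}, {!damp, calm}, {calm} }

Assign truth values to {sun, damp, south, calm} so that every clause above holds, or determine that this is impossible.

UNSATISFIABLE

Unit clause (calm) forces calm = true.
Unit clause (!damp) forces damp = false.
Unit clause (!sun) forces sun = false.
Unit clause (!south) forces south = false.
That conflicts with the unit clause (south).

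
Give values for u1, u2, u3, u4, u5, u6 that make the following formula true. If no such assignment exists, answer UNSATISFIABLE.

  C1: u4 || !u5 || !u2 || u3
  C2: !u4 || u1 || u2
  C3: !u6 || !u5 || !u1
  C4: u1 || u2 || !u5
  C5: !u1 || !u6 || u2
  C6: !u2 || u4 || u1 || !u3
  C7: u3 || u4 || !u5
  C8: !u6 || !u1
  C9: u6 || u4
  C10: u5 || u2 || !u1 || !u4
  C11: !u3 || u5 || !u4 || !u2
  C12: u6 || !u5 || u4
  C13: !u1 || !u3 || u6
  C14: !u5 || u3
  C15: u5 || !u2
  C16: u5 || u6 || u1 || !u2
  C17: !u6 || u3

Branch on u6: set u6 = true.
From the singleton clause (!u1), u1 = false.
From the singleton clause (u3), u3 = true.
Branch on u4: set u4 = false.
From the singleton clause (!u2), u2 = false.
From the singleton clause (!u5), u5 = false.
Every clause now holds.

u1: false; u2: false; u3: true; u4: false; u5: false; u6: true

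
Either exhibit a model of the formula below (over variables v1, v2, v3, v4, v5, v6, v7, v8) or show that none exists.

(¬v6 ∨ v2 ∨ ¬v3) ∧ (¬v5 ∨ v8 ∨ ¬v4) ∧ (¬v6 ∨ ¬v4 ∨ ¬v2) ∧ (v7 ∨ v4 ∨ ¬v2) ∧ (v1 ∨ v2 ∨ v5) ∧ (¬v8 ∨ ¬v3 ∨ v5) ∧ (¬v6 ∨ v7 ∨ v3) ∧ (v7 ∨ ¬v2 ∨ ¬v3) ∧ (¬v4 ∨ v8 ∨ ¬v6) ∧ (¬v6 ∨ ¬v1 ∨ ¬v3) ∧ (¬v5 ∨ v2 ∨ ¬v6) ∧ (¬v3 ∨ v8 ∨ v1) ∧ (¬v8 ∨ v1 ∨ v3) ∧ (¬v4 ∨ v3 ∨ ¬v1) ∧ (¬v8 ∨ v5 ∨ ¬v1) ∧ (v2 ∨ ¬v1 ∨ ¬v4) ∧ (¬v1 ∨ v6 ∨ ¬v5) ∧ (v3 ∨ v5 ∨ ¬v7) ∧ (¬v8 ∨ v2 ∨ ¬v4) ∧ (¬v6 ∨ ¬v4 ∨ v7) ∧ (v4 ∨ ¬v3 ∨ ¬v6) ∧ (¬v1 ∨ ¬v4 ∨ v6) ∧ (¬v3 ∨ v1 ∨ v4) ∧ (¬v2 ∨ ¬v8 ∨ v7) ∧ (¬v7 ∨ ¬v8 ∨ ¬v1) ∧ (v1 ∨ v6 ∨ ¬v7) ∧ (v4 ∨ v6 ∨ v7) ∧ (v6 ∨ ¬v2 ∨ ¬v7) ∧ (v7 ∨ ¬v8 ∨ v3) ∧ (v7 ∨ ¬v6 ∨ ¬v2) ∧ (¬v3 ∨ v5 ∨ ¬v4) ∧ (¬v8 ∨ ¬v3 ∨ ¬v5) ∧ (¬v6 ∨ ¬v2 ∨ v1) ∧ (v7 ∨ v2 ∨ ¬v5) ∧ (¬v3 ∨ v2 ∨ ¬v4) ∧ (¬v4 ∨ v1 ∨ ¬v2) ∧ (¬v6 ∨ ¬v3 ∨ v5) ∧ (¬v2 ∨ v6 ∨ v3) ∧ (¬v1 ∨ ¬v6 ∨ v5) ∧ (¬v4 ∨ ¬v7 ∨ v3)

Branch on v6: set v6 = False.
Branch on v1: set v1 = True.
From the singleton clause (¬v5), v5 = False.
From the singleton clause (¬v8), v8 = False.
From the singleton clause (¬v4), v4 = False.
From the singleton clause (v7), v7 = True.
From the singleton clause (v3), v3 = True.
From the singleton clause (¬v2), v2 = False.
All clauses are satisfied.

v1=True,  v2=False,  v3=True,  v4=False,  v5=False,  v6=False,  v7=True,  v8=False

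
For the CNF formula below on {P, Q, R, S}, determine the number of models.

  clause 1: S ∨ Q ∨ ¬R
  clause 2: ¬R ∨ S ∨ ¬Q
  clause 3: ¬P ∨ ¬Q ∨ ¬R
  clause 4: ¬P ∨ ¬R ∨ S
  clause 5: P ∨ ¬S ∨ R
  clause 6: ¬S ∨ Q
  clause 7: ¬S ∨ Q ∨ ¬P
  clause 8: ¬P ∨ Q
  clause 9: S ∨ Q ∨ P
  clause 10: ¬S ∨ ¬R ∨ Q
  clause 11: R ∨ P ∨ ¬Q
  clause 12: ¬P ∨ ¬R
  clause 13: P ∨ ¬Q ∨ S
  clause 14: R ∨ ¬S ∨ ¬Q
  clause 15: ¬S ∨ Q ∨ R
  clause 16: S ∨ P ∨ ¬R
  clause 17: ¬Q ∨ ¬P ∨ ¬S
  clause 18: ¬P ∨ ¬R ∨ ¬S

2

There are 2^4 = 16 truth assignments over (P, Q, R, S).
Split on P. With P = True, the clauses containing P are satisfied and ¬P drops from the rest; 1 of the 2^3 = 8 assignments to the other variables satisfy what remains.
With P = False, by the same count on the reduced clause set, 1 assignment works.
(One model: P=F, Q=T, R=T, S=T.)
Total: 1 + 1 = 2.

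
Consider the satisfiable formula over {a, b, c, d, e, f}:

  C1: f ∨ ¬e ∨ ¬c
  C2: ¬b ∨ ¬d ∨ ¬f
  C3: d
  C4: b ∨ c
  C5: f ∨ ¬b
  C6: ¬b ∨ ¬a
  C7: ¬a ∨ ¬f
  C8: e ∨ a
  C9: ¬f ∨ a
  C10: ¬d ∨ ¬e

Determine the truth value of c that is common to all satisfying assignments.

True

Suppose c = False.
From the singleton clause (d), d = True.
From the singleton clause (b), b = True.
From the singleton clause (¬f), f = False.
But (f) is also a unit clause — contradiction.
So every satisfying assignment has c = True.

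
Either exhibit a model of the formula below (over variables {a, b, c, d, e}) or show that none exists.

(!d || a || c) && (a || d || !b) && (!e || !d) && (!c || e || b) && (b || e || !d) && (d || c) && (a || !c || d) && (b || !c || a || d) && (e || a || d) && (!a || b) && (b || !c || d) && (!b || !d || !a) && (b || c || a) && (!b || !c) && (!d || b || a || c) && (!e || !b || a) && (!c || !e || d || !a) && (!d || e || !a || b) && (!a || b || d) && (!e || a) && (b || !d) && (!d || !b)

UNSATISFIABLE

Suppose e = false.
Suppose c = false.
The clause (d) is unit, so d = true.
The clause (a) is unit, so a = true.
The clause (b) is unit, so b = true.
Now (!b) is unsatisfied and unit — conflict.
Backtrack on c: now try c = true.
The clause (b) is unit, so b = true.
Now (!b) is unsatisfied and unit — conflict.
Either choice for c ends in contradiction.
Backtrack on e: now try e = true.
The clause (!d) is unit, so d = false.
The clause (c) is unit, so c = true.
The clause (a) is unit, so a = true.
Now (!a) is unsatisfied and unit — conflict.
Either choice for e ends in contradiction.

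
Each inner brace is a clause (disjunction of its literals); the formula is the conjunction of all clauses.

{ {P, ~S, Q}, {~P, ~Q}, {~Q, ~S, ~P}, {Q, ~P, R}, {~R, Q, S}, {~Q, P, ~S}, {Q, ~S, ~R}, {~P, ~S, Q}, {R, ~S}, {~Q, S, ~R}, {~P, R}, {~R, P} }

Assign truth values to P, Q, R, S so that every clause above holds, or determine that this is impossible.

Case P = 0:
(~R) alone gives R = 0.
(~S) alone gives S = 0.
Every clause is now satisfied; Q is unconstrained.

P: 0, Q: 1, R: 0, S: 0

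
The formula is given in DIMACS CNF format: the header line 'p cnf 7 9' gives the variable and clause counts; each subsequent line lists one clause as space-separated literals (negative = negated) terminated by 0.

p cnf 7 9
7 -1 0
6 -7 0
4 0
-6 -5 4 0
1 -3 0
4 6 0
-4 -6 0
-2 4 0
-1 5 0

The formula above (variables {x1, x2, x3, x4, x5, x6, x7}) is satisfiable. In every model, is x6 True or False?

Suppose x6 = True.
The clause (x4) is unit, so x4 = True.
But (¬x4) is also a unit clause — contradiction.
So every satisfying assignment has x6 = False.

False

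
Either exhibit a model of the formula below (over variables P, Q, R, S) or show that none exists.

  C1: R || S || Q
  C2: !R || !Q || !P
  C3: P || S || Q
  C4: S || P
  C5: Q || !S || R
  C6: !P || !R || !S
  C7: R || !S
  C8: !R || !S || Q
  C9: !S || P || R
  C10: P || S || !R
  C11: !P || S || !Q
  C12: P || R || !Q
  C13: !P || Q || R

P=false, Q=true, R=true, S=true

Branch on S: set S = true.
Unit clause (R) forces R = true.
Unit clause (!P) forces P = false.
Unit clause (Q) forces Q = true.
This assignment satisfies each clause.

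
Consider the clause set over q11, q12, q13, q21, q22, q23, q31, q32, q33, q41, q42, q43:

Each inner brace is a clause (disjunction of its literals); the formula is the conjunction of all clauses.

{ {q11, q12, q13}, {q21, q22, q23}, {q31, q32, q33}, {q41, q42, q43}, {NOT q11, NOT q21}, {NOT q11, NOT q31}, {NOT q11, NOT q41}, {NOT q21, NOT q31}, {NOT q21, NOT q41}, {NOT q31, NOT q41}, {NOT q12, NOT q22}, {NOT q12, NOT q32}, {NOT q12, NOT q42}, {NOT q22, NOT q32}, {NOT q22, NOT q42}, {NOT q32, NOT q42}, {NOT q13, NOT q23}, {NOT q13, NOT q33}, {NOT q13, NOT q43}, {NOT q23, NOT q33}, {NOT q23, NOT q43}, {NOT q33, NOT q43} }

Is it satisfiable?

Case q11 = false:
Case q12 = true:
(NOT q22) alone gives q22 = false.
(NOT q32) alone gives q32 = false.
(NOT q42) alone gives q42 = false.
Case q21 = true:
(NOT q31) alone gives q31 = false.
(q33) alone gives q33 = true.
(NOT q41) alone gives q41 = false.
(q43) alone gives q43 = true.
That conflicts with the unit clause (NOT q43).
That branch fails; take q21 = false instead.
(q23) alone gives q23 = true.
(NOT q13) alone gives q13 = false.
(NOT q33) alone gives q33 = false.
(q31) alone gives q31 = true.
(NOT q41) alone gives q41 = false.
(q43) alone gives q43 = true.
That conflicts with the unit clause (NOT q43).
Neither q21 = true nor q21 = false works.
That branch fails; take q12 = false instead.
(q13) alone gives q13 = true.
(NOT q23) alone gives q23 = false.
(NOT q33) alone gives q33 = false.
(NOT q43) alone gives q43 = false.
Case q21 = true:
(NOT q31) alone gives q31 = false.
(q32) alone gives q32 = true.
(NOT q41) alone gives q41 = false.
(q42) alone gives q42 = true.
That conflicts with the unit clause (NOT q42).
That branch fails; take q21 = false instead.
(q22) alone gives q22 = true.
(NOT q32) alone gives q32 = false.
(q31) alone gives q31 = true.
(NOT q41) alone gives q41 = false.
(q42) alone gives q42 = true.
That conflicts with the unit clause (NOT q42).
Neither q21 = true nor q21 = false works.
Neither q12 = true nor q12 = false works.
That branch fails; take q11 = true instead.
(NOT q21) alone gives q21 = false.
(NOT q31) alone gives q31 = false.
(NOT q41) alone gives q41 = false.
Case q22 = true:
(NOT q12) alone gives q12 = false.
(NOT q32) alone gives q32 = false.
(q33) alone gives q33 = true.
(NOT q42) alone gives q42 = false.
(q43) alone gives q43 = true.
That conflicts with the unit clause (NOT q43).
That branch fails; take q22 = false instead.
(q23) alone gives q23 = true.
(NOT q13) alone gives q13 = false.
(NOT q33) alone gives q33 = false.
(q32) alone gives q32 = true.
(NOT q12) alone gives q12 = false.
(NOT q42) alone gives q42 = false.
(q43) alone gives q43 = true.
That conflicts with the unit clause (NOT q43).
Neither q22 = true nor q22 = false works.
Neither q11 = true nor q11 = false works.
No assignment satisfies every clause.

No, unsatisfiable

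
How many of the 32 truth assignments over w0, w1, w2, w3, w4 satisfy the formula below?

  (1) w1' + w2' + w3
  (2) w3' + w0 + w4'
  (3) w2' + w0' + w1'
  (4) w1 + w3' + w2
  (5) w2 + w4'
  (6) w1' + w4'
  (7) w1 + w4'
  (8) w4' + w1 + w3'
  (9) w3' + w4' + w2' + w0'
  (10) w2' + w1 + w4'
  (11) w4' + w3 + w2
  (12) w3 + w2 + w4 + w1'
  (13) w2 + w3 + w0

There are 2^5 = 32 truth assignments over (w0, w1, w2, w3, w4).
Split on w4. With w4 = 1, the clauses containing w4 are satisfied and w4' drops from the rest; 0 of the 2^4 = 16 assignments to the other variables satisfy what remains.
With w4 = 0, by the same count on the reduced clause set, 8 assignments work.
Total: 0 + 8 = 8.

8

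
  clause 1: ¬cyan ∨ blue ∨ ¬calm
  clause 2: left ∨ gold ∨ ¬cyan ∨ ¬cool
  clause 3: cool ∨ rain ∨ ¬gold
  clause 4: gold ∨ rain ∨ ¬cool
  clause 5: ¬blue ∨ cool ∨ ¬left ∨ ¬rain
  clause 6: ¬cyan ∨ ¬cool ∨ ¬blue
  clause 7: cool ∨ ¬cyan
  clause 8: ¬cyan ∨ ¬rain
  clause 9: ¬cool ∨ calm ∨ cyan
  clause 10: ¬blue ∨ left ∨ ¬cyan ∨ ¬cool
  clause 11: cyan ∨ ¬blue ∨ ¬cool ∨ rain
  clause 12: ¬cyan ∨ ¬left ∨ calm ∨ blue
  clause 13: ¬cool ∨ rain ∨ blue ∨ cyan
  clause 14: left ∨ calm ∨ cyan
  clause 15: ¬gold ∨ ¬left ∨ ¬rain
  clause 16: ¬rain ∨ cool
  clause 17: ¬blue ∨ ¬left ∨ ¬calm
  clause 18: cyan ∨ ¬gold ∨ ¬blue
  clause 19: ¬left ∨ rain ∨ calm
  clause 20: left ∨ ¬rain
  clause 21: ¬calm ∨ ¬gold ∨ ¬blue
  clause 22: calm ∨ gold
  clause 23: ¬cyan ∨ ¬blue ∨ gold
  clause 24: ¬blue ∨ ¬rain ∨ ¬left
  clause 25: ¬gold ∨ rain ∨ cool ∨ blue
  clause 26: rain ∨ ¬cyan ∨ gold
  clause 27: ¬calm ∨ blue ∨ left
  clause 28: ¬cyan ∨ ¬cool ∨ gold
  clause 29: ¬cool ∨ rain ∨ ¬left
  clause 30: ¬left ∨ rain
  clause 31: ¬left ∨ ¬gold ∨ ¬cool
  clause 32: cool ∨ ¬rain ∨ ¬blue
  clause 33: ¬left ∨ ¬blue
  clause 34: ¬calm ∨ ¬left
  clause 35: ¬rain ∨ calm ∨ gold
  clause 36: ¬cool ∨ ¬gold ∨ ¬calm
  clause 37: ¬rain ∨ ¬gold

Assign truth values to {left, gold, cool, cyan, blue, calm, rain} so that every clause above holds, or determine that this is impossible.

left ↦ False,  gold ↦ False,  cool ↦ False,  cyan ↦ False,  blue ↦ True,  calm ↦ True,  rain ↦ False

Case cool = False:
The clause (¬cyan) is unit, so cyan = False.
The clause (¬rain) is unit, so rain = False.
The clause (¬gold) is unit, so gold = False.
The clause (calm) is unit, so calm = True.
The clause (¬left) is unit, so left = False.
The clause (blue) is unit, so blue = True.
This assignment satisfies each clause.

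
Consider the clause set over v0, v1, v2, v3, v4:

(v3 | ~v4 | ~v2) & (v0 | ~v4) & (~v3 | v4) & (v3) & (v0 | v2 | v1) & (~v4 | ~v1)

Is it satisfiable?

Satisfiable

(v3) alone gives v3 = 1.
(v4) alone gives v4 = 1.
(v0) alone gives v0 = 1.
(~v1) alone gives v1 = 0.
Every clause is now satisfied; v2 is unconstrained.
A satisfying assignment: v0=1, v1=0, v2=1, v3=1, v4=1.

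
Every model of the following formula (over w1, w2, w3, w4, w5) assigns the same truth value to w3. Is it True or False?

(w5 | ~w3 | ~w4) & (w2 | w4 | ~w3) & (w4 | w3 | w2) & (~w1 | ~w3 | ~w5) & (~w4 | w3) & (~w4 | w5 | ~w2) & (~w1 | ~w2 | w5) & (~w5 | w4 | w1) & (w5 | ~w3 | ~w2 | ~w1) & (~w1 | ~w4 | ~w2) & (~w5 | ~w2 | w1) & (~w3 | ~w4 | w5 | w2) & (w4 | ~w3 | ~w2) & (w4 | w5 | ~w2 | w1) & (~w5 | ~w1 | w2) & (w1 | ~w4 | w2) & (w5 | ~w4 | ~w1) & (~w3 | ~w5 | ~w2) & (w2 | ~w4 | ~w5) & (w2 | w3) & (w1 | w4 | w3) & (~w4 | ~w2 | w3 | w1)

Suppose w3 = 1.
Branch on w5: set w5 = 1.
(~w1) alone gives w1 = 0.
(w4) alone gives w4 = 1.
(~w2) alone gives w2 = 0.
Now (w2) is unsatisfied and unit — conflict.
Backtrack on w5: now try w5 = 0.
(~w4) alone gives w4 = 0.
(w2) alone gives w2 = 1.
Now (~w2) is unsatisfied and unit — conflict.
Either choice for w5 ends in contradiction.
So every satisfying assignment has w3 = False.

False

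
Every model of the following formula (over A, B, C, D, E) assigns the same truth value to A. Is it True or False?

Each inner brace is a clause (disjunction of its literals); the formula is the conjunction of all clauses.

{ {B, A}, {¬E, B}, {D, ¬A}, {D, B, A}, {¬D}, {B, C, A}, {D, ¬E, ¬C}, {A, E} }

Suppose A = True.
Unit clause (D) forces D = True.
Now (¬D) is unsatisfied and unit — conflict.
So every satisfying assignment has A = False.

False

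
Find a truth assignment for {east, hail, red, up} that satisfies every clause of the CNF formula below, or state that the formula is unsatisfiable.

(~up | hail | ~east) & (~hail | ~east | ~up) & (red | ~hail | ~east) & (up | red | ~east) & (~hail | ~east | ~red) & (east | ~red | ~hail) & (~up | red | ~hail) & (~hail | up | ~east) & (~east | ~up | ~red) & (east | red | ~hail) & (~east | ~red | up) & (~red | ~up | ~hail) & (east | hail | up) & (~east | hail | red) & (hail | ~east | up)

east=0,  hail=0,  red=0,  up=1

Suppose up = 1.
Suppose hail = 0.
(~east) alone gives east = 0.
Every clause is now satisfied; red is unconstrained.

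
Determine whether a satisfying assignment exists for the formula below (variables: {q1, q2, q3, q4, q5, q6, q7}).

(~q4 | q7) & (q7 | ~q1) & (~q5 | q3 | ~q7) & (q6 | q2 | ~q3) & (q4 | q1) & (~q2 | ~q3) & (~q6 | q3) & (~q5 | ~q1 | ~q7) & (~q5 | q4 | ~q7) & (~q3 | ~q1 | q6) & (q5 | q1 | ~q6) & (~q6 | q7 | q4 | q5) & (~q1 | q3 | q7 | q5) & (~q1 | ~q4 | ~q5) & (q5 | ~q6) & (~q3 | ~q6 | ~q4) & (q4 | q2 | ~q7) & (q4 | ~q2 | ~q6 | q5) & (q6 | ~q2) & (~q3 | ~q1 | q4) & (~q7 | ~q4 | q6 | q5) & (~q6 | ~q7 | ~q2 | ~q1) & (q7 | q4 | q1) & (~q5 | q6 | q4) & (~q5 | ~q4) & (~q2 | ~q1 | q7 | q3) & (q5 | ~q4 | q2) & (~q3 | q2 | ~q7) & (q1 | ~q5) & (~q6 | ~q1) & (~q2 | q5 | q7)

Unsatisfiable

Case q4 = 0:
The clause (q1) is unit, so q1 = 1.
The clause (q7) is unit, so q7 = 1.
The clause (~q5) is unit, so q5 = 0.
The clause (~q6) is unit, so q6 = 0.
The clause (~q3) is unit, so q3 = 0.
The clause (q2) is unit, so q2 = 1.
Now (~q2) is unsatisfied and unit — conflict.
Backtrack on q4: now try q4 = 1.
The clause (q7) is unit, so q7 = 1.
The clause (~q5) is unit, so q5 = 0.
The clause (~q6) is unit, so q6 = 0.
Now (q6) is unsatisfied and unit — conflict.
Neither q4 = 1 nor q4 = 0 works.
No assignment satisfies every clause.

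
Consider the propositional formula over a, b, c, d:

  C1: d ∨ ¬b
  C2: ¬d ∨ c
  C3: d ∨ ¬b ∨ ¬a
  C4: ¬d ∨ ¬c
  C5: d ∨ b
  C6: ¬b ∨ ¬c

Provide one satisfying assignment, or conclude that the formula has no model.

Suppose d = True.
The clause (c) is unit, so c = True.
But (¬c) is also a unit clause — contradiction.
That branch fails; take d = False instead.
The clause (¬b) is unit, so b = False.
But (b) is also a unit clause — contradiction.
Neither d = True nor d = False works.

UNSATISFIABLE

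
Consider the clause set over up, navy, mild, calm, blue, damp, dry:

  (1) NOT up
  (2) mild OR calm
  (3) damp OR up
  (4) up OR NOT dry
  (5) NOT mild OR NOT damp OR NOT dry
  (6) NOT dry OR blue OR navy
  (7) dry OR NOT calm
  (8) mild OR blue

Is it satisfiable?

Unit clause (NOT up) forces up = false.
Unit clause (damp) forces damp = true.
Unit clause (NOT dry) forces dry = false.
Unit clause (NOT calm) forces calm = false.
Unit clause (mild) forces mild = true.
No clause remains; navy, blue are free.
A satisfying assignment: up=false,  navy=false,  mild=true,  calm=false,  blue=false,  damp=true,  dry=false.

Satisfiable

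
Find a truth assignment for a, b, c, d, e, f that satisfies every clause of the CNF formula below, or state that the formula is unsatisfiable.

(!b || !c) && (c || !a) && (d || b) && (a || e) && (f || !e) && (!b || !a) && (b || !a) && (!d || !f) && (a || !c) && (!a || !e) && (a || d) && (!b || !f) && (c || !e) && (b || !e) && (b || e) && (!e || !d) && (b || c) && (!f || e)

UNSATISFIABLE

Case b = false:
(d) alone gives d = true.
(!a) alone gives a = false.
(e) alone gives e = true.
Now (!e) is unsatisfied and unit — conflict.
Backtrack on b: now try b = true.
(!c) alone gives c = false.
(!a) alone gives a = false.
(e) alone gives e = true.
Now (!e) is unsatisfied and unit — conflict.
Either choice for b ends in contradiction.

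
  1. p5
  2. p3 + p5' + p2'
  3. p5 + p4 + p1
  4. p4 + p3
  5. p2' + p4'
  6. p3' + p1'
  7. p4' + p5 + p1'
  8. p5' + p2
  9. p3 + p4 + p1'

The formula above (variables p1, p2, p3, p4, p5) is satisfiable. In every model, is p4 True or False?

False

Suppose p4 = 1.
(p5) alone gives p5 = 1.
(p2') alone gives p2 = 0.
But (p2) is also a unit clause — contradiction.
So every satisfying assignment has p4 = False.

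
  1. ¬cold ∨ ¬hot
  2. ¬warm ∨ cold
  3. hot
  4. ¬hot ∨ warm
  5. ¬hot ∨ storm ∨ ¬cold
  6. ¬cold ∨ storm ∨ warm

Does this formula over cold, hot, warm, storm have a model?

The clause (hot) is unit, so hot = True.
The clause (¬cold) is unit, so cold = False.
The clause (¬warm) is unit, so warm = False.
But (warm) is also a unit clause — contradiction.
No assignment satisfies every clause.

No, unsatisfiable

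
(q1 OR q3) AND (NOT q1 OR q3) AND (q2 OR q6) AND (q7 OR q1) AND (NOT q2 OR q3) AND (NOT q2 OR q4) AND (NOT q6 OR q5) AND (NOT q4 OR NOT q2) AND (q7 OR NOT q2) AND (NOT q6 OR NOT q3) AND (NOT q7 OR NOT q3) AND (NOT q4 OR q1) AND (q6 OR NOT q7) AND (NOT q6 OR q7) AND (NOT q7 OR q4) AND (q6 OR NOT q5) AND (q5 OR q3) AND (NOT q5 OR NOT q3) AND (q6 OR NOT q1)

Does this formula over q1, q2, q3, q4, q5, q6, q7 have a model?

No, unsatisfiable

Branch on q1: set q1 = true.
The clause (q3) is unit, so q3 = true.
The clause (NOT q6) is unit, so q6 = false.
But (q6) is also a unit clause — contradiction.
So q1 must be the other value — set q1 = false.
The clause (q3) is unit, so q3 = true.
The clause (q7) is unit, so q7 = true.
But (NOT q7) is also a unit clause — contradiction.
Both values of q1 lead to a conflict.
No assignment satisfies every clause.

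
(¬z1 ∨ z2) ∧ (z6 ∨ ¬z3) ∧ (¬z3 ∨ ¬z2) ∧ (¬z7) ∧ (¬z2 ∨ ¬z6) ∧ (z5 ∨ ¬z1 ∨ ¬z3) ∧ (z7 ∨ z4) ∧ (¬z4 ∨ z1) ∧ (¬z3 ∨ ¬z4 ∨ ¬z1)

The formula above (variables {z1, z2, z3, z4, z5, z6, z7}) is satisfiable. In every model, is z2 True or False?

True

Suppose z2 = False.
(¬z1) alone gives z1 = False.
(¬z7) alone gives z7 = False.
(z4) alone gives z4 = True.
That conflicts with the unit clause (¬z4).
So every satisfying assignment has z2 = True.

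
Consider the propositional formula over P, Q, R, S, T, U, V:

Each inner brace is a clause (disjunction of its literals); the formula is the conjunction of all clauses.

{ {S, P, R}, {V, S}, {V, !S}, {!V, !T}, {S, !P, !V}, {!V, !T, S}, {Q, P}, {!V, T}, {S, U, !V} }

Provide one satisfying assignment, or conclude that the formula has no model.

Branch on V: set V = true.
(!T) alone gives T = false.
That conflicts with the unit clause (T).
That branch fails; take V = false instead.
(S) alone gives S = true.
That conflicts with the unit clause (!S).
Neither V = true nor V = false works.

UNSATISFIABLE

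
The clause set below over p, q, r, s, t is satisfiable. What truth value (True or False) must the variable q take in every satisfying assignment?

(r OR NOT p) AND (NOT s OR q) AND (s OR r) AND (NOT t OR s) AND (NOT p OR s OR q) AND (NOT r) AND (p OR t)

Suppose q = false.
The clause (NOT s) is unit, so s = false.
The clause (r) is unit, so r = true.
But (NOT r) is also a unit clause — contradiction.
So every satisfying assignment has q = True.

True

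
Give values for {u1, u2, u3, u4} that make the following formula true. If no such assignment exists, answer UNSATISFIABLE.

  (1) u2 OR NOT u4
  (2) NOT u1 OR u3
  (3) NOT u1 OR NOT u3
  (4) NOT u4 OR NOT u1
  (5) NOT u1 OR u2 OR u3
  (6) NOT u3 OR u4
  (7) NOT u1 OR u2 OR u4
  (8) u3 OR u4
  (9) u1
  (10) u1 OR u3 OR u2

UNSATISFIABLE

Unit clause (u1) forces u1 = true.
Unit clause (u3) forces u3 = true.
Now (NOT u3) is unsatisfied and unit — conflict.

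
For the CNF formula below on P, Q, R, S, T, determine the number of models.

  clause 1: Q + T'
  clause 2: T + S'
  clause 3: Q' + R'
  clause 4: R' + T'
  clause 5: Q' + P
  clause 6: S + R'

There are 2^5 = 32 truth assignments over (P, Q, R, S, T).
Split on T. With T = 1, the clauses containing T are satisfied and T' drops from the rest; 2 of the 2^4 = 16 assignments to the other variables satisfy what remains.
With T = 0, by the same count on the reduced clause set, 3 assignments work.
(One model: P=F, Q=F, R=F, S=F, T=F.)
Total: 2 + 3 = 5.

5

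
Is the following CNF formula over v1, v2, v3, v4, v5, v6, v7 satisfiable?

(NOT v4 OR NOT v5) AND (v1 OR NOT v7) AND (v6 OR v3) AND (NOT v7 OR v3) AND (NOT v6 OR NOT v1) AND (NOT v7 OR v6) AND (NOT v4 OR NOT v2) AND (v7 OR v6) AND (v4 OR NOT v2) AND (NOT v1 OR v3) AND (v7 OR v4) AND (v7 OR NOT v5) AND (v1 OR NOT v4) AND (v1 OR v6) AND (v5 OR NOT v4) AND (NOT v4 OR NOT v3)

Try v4 = false.
(NOT v2) alone gives v2 = false.
(v7) alone gives v7 = true.
(v1) alone gives v1 = true.
(v3) alone gives v3 = true.
(NOT v6) alone gives v6 = false.
That conflicts with the unit clause (v6).
So v4 must be the other value — set v4 = true.
(NOT v5) alone gives v5 = false.
That conflicts with the unit clause (v5).
Neither v4 = true nor v4 = false works.
No assignment satisfies every clause.

No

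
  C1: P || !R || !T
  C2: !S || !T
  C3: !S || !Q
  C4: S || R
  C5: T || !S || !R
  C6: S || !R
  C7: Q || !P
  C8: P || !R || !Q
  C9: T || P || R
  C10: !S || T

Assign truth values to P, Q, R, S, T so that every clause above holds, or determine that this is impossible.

UNSATISFIABLE

Suppose S = false.
From the singleton clause (R), R = true.
That conflicts with the unit clause (!R).
Backtrack on S: now try S = true.
From the singleton clause (!T), T = false.
That conflicts with the unit clause (T).
Neither S = true nor S = false works.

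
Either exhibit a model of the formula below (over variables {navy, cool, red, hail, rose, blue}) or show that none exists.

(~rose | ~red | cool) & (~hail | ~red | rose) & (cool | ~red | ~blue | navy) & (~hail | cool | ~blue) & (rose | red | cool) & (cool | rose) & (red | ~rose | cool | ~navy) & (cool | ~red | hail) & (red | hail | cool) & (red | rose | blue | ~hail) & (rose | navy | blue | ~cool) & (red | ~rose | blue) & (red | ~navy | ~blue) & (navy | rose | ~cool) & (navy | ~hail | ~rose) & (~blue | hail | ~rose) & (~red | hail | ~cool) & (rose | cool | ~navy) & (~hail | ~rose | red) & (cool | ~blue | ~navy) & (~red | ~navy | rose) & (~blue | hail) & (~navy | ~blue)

navy: 1,  cool: 1,  red: 1,  hail: 1,  rose: 1,  blue: 0

Suppose cool = 1.
Suppose navy = 1.
Unit clause (~blue) forces blue = 0.
Suppose red = 1.
Unit clause (hail) forces hail = 1.
Unit clause (rose) forces rose = 1.
This assignment satisfies each clause.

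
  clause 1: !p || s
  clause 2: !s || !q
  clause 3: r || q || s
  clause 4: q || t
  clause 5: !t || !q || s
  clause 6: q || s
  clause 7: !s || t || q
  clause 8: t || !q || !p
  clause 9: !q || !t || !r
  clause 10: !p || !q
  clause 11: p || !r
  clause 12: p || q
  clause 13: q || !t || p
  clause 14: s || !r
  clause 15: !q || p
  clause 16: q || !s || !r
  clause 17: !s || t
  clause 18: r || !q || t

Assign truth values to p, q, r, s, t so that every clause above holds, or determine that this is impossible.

Suppose p = true.
Unit clause (s) forces s = true.
Unit clause (!q) forces q = false.
Unit clause (t) forces t = true.
Unit clause (!r) forces r = false.
Every clause now holds.

p=true, q=false, r=false, s=true, t=true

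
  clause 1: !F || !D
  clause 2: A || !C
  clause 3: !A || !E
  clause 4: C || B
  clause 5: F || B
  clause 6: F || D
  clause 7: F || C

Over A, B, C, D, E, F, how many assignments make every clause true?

There are 2^6 = 64 truth assignments over (A, B, C, D, E, F).
Split on A. With A = true, the clauses containing A are satisfied and !A drops from the rest; 4 of the 2^5 = 32 assignments to the other variables satisfy what remains.
With A = false, by the same count on the reduced clause set, 2 assignments work.
(One model: A=F, B=T, C=F, D=F, E=F, F=T.)
Total: 4 + 2 = 6.

6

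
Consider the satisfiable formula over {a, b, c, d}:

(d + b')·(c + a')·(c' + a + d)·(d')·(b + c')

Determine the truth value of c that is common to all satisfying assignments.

Suppose c = 1.
From the singleton clause (d'), d = 0.
From the singleton clause (b'), b = 0.
But (b) is also a unit clause — contradiction.
So every satisfying assignment has c = False.

False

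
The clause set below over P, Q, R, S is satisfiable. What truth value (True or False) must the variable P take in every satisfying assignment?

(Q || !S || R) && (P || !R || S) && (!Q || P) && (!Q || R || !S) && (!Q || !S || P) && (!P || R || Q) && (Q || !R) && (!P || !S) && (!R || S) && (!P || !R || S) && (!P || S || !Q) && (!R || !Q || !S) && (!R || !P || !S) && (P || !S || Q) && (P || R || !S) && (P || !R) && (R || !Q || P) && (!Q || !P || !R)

Suppose P = true.
Unit clause (!S) forces S = false.
Unit clause (!R) forces R = false.
Unit clause (Q) forces Q = true.
That conflicts with the unit clause (!Q).
So every satisfying assignment has P = False.

False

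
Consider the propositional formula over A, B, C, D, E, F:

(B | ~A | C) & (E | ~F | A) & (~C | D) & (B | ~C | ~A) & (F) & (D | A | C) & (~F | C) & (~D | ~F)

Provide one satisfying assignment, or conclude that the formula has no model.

UNSATISFIABLE

Unit clause (F) forces F = 1.
Unit clause (C) forces C = 1.
Unit clause (D) forces D = 1.
That conflicts with the unit clause (~D).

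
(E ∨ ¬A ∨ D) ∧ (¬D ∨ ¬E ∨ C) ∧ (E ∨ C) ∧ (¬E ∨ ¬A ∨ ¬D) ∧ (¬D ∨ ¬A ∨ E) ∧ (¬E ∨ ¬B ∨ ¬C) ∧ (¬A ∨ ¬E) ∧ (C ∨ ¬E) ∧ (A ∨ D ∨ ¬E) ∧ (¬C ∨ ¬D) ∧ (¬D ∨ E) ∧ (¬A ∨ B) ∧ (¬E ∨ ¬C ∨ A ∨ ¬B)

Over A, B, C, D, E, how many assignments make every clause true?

There are 2^5 = 32 truth assignments over (A, B, C, D, E).
Split on D. With D = True, the clauses containing D are satisfied and ¬D drops from the rest; 0 of the 2^4 = 16 assignments to the other variables satisfy what remains.
With D = False, by the same count on the reduced clause set, 2 assignments work.
(One model: A=F, B=F, C=T, D=F, E=F.)
Total: 0 + 2 = 2.

2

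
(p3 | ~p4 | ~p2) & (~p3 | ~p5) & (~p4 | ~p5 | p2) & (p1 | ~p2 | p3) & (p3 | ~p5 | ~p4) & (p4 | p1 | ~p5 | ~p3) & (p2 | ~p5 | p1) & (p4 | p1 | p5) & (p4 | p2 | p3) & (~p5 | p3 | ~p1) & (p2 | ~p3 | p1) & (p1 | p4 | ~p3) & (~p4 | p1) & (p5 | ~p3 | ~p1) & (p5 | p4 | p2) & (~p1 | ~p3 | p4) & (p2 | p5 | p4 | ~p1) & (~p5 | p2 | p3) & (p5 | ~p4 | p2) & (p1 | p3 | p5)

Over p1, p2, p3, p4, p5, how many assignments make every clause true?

1

There are 2^5 = 32 truth assignments over (p1, p2, p3, p4, p5).
Split on p1. With p1 = 1, the clauses containing p1 are satisfied and ~p1 drops from the rest; 1 of the 2^4 = 16 assignments to the other variables satisfy what remains.
With p1 = 0, by the same count on the reduced clause set, 0 assignments work.
(One model: p1=T, p2=T, p3=F, p4=F, p5=F.)
Total: 1 + 0 = 1.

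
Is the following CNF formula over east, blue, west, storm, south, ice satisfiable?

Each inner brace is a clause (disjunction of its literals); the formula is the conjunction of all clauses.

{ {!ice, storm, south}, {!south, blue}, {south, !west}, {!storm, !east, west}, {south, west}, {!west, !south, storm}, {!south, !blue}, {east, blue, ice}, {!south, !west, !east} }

No

Case south = false:
The clause (!west) is unit, so west = false.
But (west) is also a unit clause — contradiction.
Undo south and try south = true.
The clause (blue) is unit, so blue = true.
But (!blue) is also a unit clause — contradiction.
Either choice for south ends in contradiction.
No assignment satisfies every clause.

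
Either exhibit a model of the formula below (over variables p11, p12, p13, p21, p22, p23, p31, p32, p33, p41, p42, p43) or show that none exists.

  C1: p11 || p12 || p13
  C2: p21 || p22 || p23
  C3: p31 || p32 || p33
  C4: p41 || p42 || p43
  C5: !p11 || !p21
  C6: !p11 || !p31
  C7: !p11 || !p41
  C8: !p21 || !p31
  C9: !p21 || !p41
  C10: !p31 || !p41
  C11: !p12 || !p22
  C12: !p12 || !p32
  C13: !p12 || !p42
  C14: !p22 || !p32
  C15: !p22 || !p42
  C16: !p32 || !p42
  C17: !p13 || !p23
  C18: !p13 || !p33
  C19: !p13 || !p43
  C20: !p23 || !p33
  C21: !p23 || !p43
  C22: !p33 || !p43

Case p11 = false:
Case p12 = true:
(!p22) alone gives p22 = false.
(!p32) alone gives p32 = false.
(!p42) alone gives p42 = false.
Case p21 = true:
(!p31) alone gives p31 = false.
(p33) alone gives p33 = true.
(!p41) alone gives p41 = false.
(p43) alone gives p43 = true.
But (!p43) is also a unit clause — contradiction.
That branch fails; take p21 = false instead.
(p23) alone gives p23 = true.
(!p13) alone gives p13 = false.
(!p33) alone gives p33 = false.
(p31) alone gives p31 = true.
(!p41) alone gives p41 = false.
(p43) alone gives p43 = true.
But (!p43) is also a unit clause — contradiction.
Neither p21 = true nor p21 = false works.
That branch fails; take p12 = false instead.
(p13) alone gives p13 = true.
(!p23) alone gives p23 = false.
(!p33) alone gives p33 = false.
(!p43) alone gives p43 = false.
Case p21 = true:
(!p31) alone gives p31 = false.
(p32) alone gives p32 = true.
(!p41) alone gives p41 = false.
(p42) alone gives p42 = true.
But (!p42) is also a unit clause — contradiction.
That branch fails; take p21 = false instead.
(p22) alone gives p22 = true.
(!p32) alone gives p32 = false.
(p31) alone gives p31 = true.
(!p41) alone gives p41 = false.
(p42) alone gives p42 = true.
But (!p42) is also a unit clause — contradiction.
Neither p21 = true nor p21 = false works.
Neither p12 = true nor p12 = false works.
That branch fails; take p11 = true instead.
(!p21) alone gives p21 = false.
(!p31) alone gives p31 = false.
(!p41) alone gives p41 = false.
Case p22 = true:
(!p12) alone gives p12 = false.
(!p32) alone gives p32 = false.
(p33) alone gives p33 = true.
(!p42) alone gives p42 = false.
(p43) alone gives p43 = true.
But (!p43) is also a unit clause — contradiction.
That branch fails; take p22 = false instead.
(p23) alone gives p23 = true.
(!p13) alone gives p13 = false.
(!p33) alone gives p33 = false.
(p32) alone gives p32 = true.
(!p12) alone gives p12 = false.
(!p42) alone gives p42 = false.
(p43) alone gives p43 = true.
But (!p43) is also a unit clause — contradiction.
Neither p22 = true nor p22 = false works.
Neither p11 = true nor p11 = false works.

UNSATISFIABLE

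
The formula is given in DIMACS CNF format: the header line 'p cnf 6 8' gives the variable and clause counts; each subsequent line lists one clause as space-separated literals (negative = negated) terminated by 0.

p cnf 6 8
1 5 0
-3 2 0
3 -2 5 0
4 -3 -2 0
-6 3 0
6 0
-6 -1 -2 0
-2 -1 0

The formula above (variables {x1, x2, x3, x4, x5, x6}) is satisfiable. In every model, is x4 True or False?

Suppose x4 = False.
(x6) alone gives x6 = True.
(x3) alone gives x3 = True.
(x2) alone gives x2 = True.
But (¬x2) is also a unit clause — contradiction.
So every satisfying assignment has x4 = True.

True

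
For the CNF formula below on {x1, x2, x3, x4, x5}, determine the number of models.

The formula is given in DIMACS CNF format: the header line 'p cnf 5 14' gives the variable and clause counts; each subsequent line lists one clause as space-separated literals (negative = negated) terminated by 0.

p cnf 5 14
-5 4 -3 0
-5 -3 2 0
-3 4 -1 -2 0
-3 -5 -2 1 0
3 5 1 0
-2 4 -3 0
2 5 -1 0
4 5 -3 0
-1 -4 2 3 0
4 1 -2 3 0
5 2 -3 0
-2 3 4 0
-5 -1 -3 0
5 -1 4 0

There are 2^5 = 32 truth assignments over (x1, x2, x3, x4, x5).
Split on x4. With x4 = True, the clauses containing x4 are satisfied and ¬x4 drops from the rest; 6 of the 2^4 = 16 assignments to the other variables satisfy what remains.
With x4 = False, by the same count on the reduced clause set, 2 assignments work.
(One model: x1=F, x2=F, x3=F, x4=F, x5=T.)
Total: 6 + 2 = 8.

8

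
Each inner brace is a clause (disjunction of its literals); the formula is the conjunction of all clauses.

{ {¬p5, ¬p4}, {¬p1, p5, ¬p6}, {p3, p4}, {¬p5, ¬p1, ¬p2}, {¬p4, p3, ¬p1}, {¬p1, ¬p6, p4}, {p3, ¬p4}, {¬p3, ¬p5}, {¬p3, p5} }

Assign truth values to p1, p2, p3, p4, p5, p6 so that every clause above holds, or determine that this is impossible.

Branch on p5: set p5 = False.
Unit clause (¬p3) forces p3 = False.
Unit clause (p4) forces p4 = True.
But (¬p4) is also a unit clause — contradiction.
Backtrack on p5: now try p5 = True.
Unit clause (¬p4) forces p4 = False.
Unit clause (p3) forces p3 = True.
But (¬p3) is also a unit clause — contradiction.
Neither p5 = True nor p5 = False works.

UNSATISFIABLE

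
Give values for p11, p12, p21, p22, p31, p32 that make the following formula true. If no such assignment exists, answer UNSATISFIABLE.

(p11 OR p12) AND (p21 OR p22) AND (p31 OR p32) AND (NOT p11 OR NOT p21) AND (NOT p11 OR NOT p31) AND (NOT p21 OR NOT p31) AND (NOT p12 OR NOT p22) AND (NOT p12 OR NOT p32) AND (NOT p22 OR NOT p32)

UNSATISFIABLE

Branch on p11: set p11 = true.
(NOT p21) alone gives p21 = false.
(p22) alone gives p22 = true.
(NOT p31) alone gives p31 = false.
(p32) alone gives p32 = true.
Now (NOT p32) is unsatisfied and unit — conflict.
So p11 must be the other value — set p11 = false.
(p12) alone gives p12 = true.
(NOT p22) alone gives p22 = false.
(p21) alone gives p21 = true.
(NOT p31) alone gives p31 = false.
(p32) alone gives p32 = true.
Now (NOT p32) is unsatisfied and unit — conflict.
Both values of p11 lead to a conflict.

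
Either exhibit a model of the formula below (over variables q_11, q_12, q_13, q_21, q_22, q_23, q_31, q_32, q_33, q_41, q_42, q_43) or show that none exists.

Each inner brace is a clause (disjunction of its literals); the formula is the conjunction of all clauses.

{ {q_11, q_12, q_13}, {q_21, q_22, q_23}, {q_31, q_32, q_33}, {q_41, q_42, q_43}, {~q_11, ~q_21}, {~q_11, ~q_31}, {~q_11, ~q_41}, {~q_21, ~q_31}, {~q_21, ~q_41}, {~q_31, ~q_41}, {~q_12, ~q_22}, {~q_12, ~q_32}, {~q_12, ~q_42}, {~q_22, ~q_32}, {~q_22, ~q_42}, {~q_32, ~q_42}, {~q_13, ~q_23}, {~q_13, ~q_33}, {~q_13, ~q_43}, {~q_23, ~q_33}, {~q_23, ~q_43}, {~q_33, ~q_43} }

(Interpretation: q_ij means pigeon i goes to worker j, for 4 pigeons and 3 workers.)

UNSATISFIABLE

Case q_11 = 0:
Case q_12 = 1:
Unit clause (~q_22) forces q_22 = 0.
Unit clause (~q_32) forces q_32 = 0.
Unit clause (~q_42) forces q_42 = 0.
Case q_21 = 1:
Unit clause (~q_31) forces q_31 = 0.
Unit clause (q_33) forces q_33 = 1.
Unit clause (~q_41) forces q_41 = 0.
Unit clause (q_43) forces q_43 = 1.
But (~q_43) is also a unit clause — contradiction.
That branch fails; take q_21 = 0 instead.
Unit clause (q_23) forces q_23 = 1.
Unit clause (~q_13) forces q_13 = 0.
Unit clause (~q_33) forces q_33 = 0.
Unit clause (q_31) forces q_31 = 1.
Unit clause (~q_41) forces q_41 = 0.
Unit clause (q_43) forces q_43 = 1.
But (~q_43) is also a unit clause — contradiction.
Either choice for q_21 ends in contradiction.
That branch fails; take q_12 = 0 instead.
Unit clause (q_13) forces q_13 = 1.
Unit clause (~q_23) forces q_23 = 0.
Unit clause (~q_33) forces q_33 = 0.
Unit clause (~q_43) forces q_43 = 0.
Case q_21 = 1:
Unit clause (~q_31) forces q_31 = 0.
Unit clause (q_32) forces q_32 = 1.
Unit clause (~q_41) forces q_41 = 0.
Unit clause (q_42) forces q_42 = 1.
But (~q_42) is also a unit clause — contradiction.
That branch fails; take q_21 = 0 instead.
Unit clause (q_22) forces q_22 = 1.
Unit clause (~q_32) forces q_32 = 0.
Unit clause (q_31) forces q_31 = 1.
Unit clause (~q_41) forces q_41 = 0.
Unit clause (q_42) forces q_42 = 1.
But (~q_42) is also a unit clause — contradiction.
Either choice for q_21 ends in contradiction.
Either choice for q_12 ends in contradiction.
That branch fails; take q_11 = 1 instead.
Unit clause (~q_21) forces q_21 = 0.
Unit clause (~q_31) forces q_31 = 0.
Unit clause (~q_41) forces q_41 = 0.
Case q_22 = 1:
Unit clause (~q_12) forces q_12 = 0.
Unit clause (~q_32) forces q_32 = 0.
Unit clause (q_33) forces q_33 = 1.
Unit clause (~q_42) forces q_42 = 0.
Unit clause (q_43) forces q_43 = 1.
But (~q_43) is also a unit clause — contradiction.
That branch fails; take q_22 = 0 instead.
Unit clause (q_23) forces q_23 = 1.
Unit clause (~q_13) forces q_13 = 0.
Unit clause (~q_33) forces q_33 = 0.
Unit clause (q_32) forces q_32 = 1.
Unit clause (~q_12) forces q_12 = 0.
Unit clause (~q_42) forces q_42 = 0.
Unit clause (q_43) forces q_43 = 1.
But (~q_43) is also a unit clause — contradiction.
Either choice for q_22 ends in contradiction.
Either choice for q_11 ends in contradiction.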